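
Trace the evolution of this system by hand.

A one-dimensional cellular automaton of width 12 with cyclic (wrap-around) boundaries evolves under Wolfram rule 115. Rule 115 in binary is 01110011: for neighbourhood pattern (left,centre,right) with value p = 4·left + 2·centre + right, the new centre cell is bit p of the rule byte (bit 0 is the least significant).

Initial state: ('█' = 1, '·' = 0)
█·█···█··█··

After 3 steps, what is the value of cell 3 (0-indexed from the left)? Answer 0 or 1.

1

[0] █·█···█··█··
[1] ·█·███·██·██
[2] █·█··██·██·█
[3] ██·██·██·██·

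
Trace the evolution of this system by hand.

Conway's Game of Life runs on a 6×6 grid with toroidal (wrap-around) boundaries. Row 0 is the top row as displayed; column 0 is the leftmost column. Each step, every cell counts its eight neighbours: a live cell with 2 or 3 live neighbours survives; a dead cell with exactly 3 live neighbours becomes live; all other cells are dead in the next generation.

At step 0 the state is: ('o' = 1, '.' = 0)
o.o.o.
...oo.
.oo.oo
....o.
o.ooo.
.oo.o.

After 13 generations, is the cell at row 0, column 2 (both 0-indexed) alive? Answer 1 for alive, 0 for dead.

[0] o.o.o.
...oo.
.oo.oo
....o.
o.ooo.
.oo.o.
[1] ..o.o.
o.....
..o..o
o.....
..o.o.
o...o.
[2] .o.o..
.o.o.o
oo...o
.o.o.o
.o.o..
.o..o.
[3] .o.o..
.o...o
.o...o
.o...o
.o.o..
oo.oo.
[4] .o.o.o
.o..o.
.oo.oo
.o..o.
.o.o.o
oo.oo.
[5] .o.o.o
.o....
.oo.oo
.o....
.o.o.o
.o.o..
[6] .o..o.
.o.o.o
.oo...
.o.o.o
.o..o.
.o.o..
[7] .o.oo.
.o.oo.
.o.o..
.o.oo.
.o.oo.
oo.oo.
[8] .o....
oo....
oo....
oo....
.o....
oo....
[9] ..o...
..o...
..o..o
..o...
..o...
ooo...
[10] ..oo..
.ooo..
.ooo..
.ooo..
..oo..
..oo..
[11] ....o.
....o.
o...o.
....o.
....o.
.o..o.
[12] ...ooo
...oo.
...oo.
...oo.
...ooo
...ooo
[13] ..o...
..o...
..o..o
..o...
..o...
o.o...

1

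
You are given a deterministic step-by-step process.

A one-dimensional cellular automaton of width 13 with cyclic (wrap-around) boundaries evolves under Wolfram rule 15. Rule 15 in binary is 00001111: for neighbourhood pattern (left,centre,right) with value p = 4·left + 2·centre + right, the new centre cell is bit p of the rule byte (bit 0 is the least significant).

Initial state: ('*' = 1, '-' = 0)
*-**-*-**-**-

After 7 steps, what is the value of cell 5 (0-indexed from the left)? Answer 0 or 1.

k=0  *-**-*-**-**-
k=1  *-*--*-*--*--
k=2  *-*-**-*-**-*
k=3  --*-*--*-*--*
k=4  -**-*-**-*-**
k=5  -*--*-*--*-*-
k=6  **-**-*-**-*-
k=7  *--*--*-*--*-

0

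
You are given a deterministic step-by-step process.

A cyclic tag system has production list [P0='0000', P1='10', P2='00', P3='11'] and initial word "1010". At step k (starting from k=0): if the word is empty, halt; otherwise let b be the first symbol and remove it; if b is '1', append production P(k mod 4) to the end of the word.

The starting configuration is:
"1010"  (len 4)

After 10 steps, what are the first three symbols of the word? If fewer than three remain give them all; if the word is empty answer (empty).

k=0  "1010"  (len 4)
k=1  "0100000"  (len 7)
k=2  "100000"  (len 6)
k=3  "0000000"  (len 7)
k=4  "000000"  (len 6)
k=5  "00000"  (len 5)
k=6  "0000"  (len 4)
k=7  "000"  (len 3)
k=8  "00"  (len 2)
k=9  "0"  (len 1)
k=10  (halted — word empty)

(empty)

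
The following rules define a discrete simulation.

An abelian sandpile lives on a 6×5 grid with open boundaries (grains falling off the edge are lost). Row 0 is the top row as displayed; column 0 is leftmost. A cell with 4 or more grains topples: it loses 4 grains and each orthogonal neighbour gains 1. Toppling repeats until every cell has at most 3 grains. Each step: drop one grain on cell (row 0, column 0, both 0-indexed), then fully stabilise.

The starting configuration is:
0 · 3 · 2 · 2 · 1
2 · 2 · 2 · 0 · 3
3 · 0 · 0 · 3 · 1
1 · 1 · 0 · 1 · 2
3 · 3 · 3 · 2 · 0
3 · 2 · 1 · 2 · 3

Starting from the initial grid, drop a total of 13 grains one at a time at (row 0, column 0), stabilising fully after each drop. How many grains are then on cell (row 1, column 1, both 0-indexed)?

[0] 0 · 3 · 2 · 2 · 1
2 · 2 · 2 · 0 · 3
3 · 0 · 0 · 3 · 1
1 · 1 · 0 · 1 · 2
3 · 3 · 3 · 2 · 0
3 · 2 · 1 · 2 · 3
[1] 1 · 3 · 2 · 2 · 1
2 · 2 · 2 · 0 · 3
3 · 0 · 0 · 3 · 1
1 · 1 · 0 · 1 · 2
3 · 3 · 3 · 2 · 0
3 · 2 · 1 · 2 · 3
[2] 2 · 3 · 2 · 2 · 1
2 · 2 · 2 · 0 · 3
3 · 0 · 0 · 3 · 1
1 · 1 · 0 · 1 · 2
3 · 3 · 3 · 2 · 0
3 · 2 · 1 · 2 · 3
[3] 3 · 3 · 2 · 2 · 1
2 · 2 · 2 · 0 · 3
3 · 0 · 0 · 3 · 1
1 · 1 · 0 · 1 · 2
3 · 3 · 3 · 2 · 0
3 · 2 · 1 · 2 · 3
[4] 1 · 0 · 3 · 2 · 1
3 · 3 · 2 · 0 · 3
3 · 0 · 0 · 3 · 1
1 · 1 · 0 · 1 · 2
3 · 3 · 3 · 2 · 0
3 · 2 · 1 · 2 · 3
[5] 2 · 0 · 3 · 2 · 1
3 · 3 · 2 · 0 · 3
3 · 0 · 0 · 3 · 1
1 · 1 · 0 · 1 · 2
3 · 3 · 3 · 2 · 0
3 · 2 · 1 · 2 · 3
[6] 3 · 0 · 3 · 2 · 1
3 · 3 · 2 · 0 · 3
3 · 0 · 0 · 3 · 1
1 · 1 · 0 · 1 · 2
3 · 3 · 3 · 2 · 0
3 · 2 · 1 · 2 · 3
[7] 1 · 2 · 3 · 2 · 1
2 · 0 · 3 · 0 · 3
0 · 2 · 0 · 3 · 1
2 · 1 · 0 · 1 · 2
3 · 3 · 3 · 2 · 0
3 · 2 · 1 · 2 · 3
[8] 2 · 2 · 3 · 2 · 1
2 · 0 · 3 · 0 · 3
0 · 2 · 0 · 3 · 1
2 · 1 · 0 · 1 · 2
3 · 3 · 3 · 2 · 0
3 · 2 · 1 · 2 · 3
[9] 3 · 2 · 3 · 2 · 1
2 · 0 · 3 · 0 · 3
0 · 2 · 0 · 3 · 1
2 · 1 · 0 · 1 · 2
3 · 3 · 3 · 2 · 0
3 · 2 · 1 · 2 · 3
[10] 0 · 3 · 3 · 2 · 1
3 · 0 · 3 · 0 · 3
0 · 2 · 0 · 3 · 1
2 · 1 · 0 · 1 · 2
3 · 3 · 3 · 2 · 0
3 · 2 · 1 · 2 · 3
[11] 1 · 3 · 3 · 2 · 1
3 · 0 · 3 · 0 · 3
0 · 2 · 0 · 3 · 1
2 · 1 · 0 · 1 · 2
3 · 3 · 3 · 2 · 0
3 · 2 · 1 · 2 · 3
[12] 2 · 3 · 3 · 2 · 1
3 · 0 · 3 · 0 · 3
0 · 2 · 0 · 3 · 1
2 · 1 · 0 · 1 · 2
3 · 3 · 3 · 2 · 0
3 · 2 · 1 · 2 · 3
[13] 3 · 3 · 3 · 2 · 1
3 · 0 · 3 · 0 · 3
0 · 2 · 0 · 3 · 1
2 · 1 · 0 · 1 · 2
3 · 3 · 3 · 2 · 0
3 · 2 · 1 · 2 · 3

0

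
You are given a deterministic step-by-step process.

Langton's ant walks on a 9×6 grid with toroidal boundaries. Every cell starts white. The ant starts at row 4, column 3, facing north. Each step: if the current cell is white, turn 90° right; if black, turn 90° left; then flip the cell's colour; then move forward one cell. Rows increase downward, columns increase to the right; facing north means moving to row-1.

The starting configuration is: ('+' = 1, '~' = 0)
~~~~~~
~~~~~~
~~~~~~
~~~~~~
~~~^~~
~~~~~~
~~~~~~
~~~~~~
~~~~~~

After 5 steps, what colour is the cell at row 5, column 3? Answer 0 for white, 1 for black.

k=0  ~~~~~~
~~~~~~
~~~~~~
~~~~~~
~~~^~~
~~~~~~
~~~~~~
~~~~~~
~~~~~~
k=1  ~~~~~~
~~~~~~
~~~~~~
~~~~~~
~~~+>~
~~~~~~
~~~~~~
~~~~~~
~~~~~~
k=2  ~~~~~~
~~~~~~
~~~~~~
~~~~~~
~~~++~
~~~~v~
~~~~~~
~~~~~~
~~~~~~
k=3  ~~~~~~
~~~~~~
~~~~~~
~~~~~~
~~~++~
~~~<+~
~~~~~~
~~~~~~
~~~~~~
k=4  ~~~~~~
~~~~~~
~~~~~~
~~~~~~
~~~^+~
~~~++~
~~~~~~
~~~~~~
~~~~~~
k=5  ~~~~~~
~~~~~~
~~~~~~
~~~~~~
~~<~+~
~~~++~
~~~~~~
~~~~~~
~~~~~~

1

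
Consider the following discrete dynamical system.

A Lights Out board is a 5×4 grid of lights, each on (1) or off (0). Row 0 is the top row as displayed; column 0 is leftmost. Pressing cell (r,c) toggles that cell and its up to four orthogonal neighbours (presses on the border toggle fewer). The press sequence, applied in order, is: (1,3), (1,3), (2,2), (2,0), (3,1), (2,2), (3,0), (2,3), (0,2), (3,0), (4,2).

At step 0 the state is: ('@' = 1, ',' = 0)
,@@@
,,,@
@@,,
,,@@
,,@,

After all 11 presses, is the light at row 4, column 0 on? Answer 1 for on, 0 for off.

gen 0: ,@@@
,,,@
@@,,
,,@@
,,@,
gen 1: ,@@,
,,@,
@@,@
,,@@
,,@,
gen 2: ,@@@
,,,@
@@,,
,,@@
,,@,
gen 3: ,@@@
,,@@
@,@@
,,,@
,,@,
gen 4: ,@@@
@,@@
,@@@
@,,@
,,@,
gen 5: ,@@@
@,@@
,,@@
,@@@
,@@,
gen 6: ,@@@
@,,@
,@,,
,@,@
,@@,
gen 7: ,@@@
@,,@
@@,,
@,,@
@@@,
gen 8: ,@@@
@,,,
@@@@
@,,,
@@@,
gen 9: ,,,,
@,@,
@@@@
@,,,
@@@,
gen 10: ,,,,
@,@,
,@@@
,@,,
,@@,
gen 11: ,,,,
@,@,
,@@@
,@@,
,,,@

0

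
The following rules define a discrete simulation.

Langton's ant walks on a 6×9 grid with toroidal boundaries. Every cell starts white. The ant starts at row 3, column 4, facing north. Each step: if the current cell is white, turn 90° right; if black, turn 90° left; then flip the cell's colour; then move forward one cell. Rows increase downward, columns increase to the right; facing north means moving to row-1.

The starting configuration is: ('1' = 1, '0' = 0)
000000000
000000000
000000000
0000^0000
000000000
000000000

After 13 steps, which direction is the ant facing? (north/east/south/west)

t=0: 000000000
000000000
000000000
0000^0000
000000000
000000000
t=1: 000000000
000000000
000000000
00001>000
000000000
000000000
t=2: 000000000
000000000
000000000
000011000
00000v000
000000000
t=3: 000000000
000000000
000000000
000011000
0000<1000
000000000
t=4: 000000000
000000000
000000000
0000^1000
000011000
000000000
t=5: 000000000
000000000
000000000
000<01000
000011000
000000000
t=6: 000000000
000000000
000^00000
000101000
000011000
000000000
t=7: 000000000
000000000
0001>0000
000101000
000011000
000000000
t=8: 000000000
000000000
000110000
0001v1000
000011000
000000000
t=9: 000000000
000000000
000110000
000<11000
000011000
000000000
t=10: 000000000
000000000
000110000
000011000
000v11000
000000000
t=11: 000000000
000000000
000110000
000011000
00<111000
000000000
t=12: 000000000
000000000
000110000
00^011000
001111000
000000000
t=13: 000000000
000000000
000110000
001>11000
001111000
000000000

east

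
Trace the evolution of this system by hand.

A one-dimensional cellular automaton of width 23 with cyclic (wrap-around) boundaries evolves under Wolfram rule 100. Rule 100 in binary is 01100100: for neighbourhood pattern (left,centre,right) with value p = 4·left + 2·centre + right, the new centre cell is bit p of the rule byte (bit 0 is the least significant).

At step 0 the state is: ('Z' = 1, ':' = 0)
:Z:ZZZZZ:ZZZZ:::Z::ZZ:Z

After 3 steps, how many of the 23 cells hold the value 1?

4

step 0: :Z:ZZZZZ:ZZZZ:::Z::ZZ:Z
step 1: ZZZ::::ZZ:::Z:::Z:::ZZZ
step 2: ::Z:::::Z:::Z:::Z::::::
step 3: ::Z:::::Z:::Z:::Z::::::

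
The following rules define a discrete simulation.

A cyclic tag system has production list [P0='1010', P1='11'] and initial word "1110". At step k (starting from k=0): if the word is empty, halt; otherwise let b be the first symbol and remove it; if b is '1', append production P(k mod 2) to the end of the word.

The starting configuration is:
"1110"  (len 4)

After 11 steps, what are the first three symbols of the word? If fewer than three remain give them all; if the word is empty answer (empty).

k=0  "1110"  (len 4)
k=1  "1101010"  (len 7)
k=2  "10101011"  (len 8)
k=3  "01010111010"  (len 11)
k=4  "1010111010"  (len 10)
k=5  "0101110101010"  (len 13)
k=6  "101110101010"  (len 12)
k=7  "011101010101010"  (len 15)
k=8  "11101010101010"  (len 14)
k=9  "11010101010101010"  (len 17)
k=10  "101010101010101011"  (len 18)
k=11  "010101010101010111010"  (len 21)

010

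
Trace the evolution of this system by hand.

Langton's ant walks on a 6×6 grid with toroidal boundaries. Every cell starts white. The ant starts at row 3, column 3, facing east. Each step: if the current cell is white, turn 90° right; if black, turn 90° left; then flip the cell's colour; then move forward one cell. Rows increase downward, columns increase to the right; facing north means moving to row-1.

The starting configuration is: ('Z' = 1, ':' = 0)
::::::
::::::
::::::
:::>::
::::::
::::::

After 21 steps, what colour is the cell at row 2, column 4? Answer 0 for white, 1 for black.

1

k=0  ::::::
::::::
::::::
:::>::
::::::
::::::
k=1  ::::::
::::::
::::::
:::Z::
:::v::
::::::
k=2  ::::::
::::::
::::::
:::Z::
::<Z::
::::::
k=3  ::::::
::::::
::::::
::^Z::
::ZZ::
::::::
k=4  ::::::
::::::
::::::
::Z>::
::ZZ::
::::::
k=5  ::::::
::::::
:::^::
::Z:::
::ZZ::
::::::
k=6  ::::::
::::::
:::Z>:
::Z:::
::ZZ::
::::::
k=7  ::::::
::::::
:::ZZ:
::Z:v:
::ZZ::
::::::
k=8  ::::::
::::::
:::ZZ:
::Z<Z:
::ZZ::
::::::
k=9  ::::::
::::::
:::^Z:
::ZZZ:
::ZZ::
::::::
k=10  ::::::
::::::
::<:Z:
::ZZZ:
::ZZ::
::::::
k=11  ::::::
::^:::
::Z:Z:
::ZZZ:
::ZZ::
::::::
k=12  ::::::
::Z>::
::Z:Z:
::ZZZ:
::ZZ::
::::::
k=13  ::::::
::ZZ::
::ZvZ:
::ZZZ:
::ZZ::
::::::
k=14  ::::::
::ZZ::
::<ZZ:
::ZZZ:
::ZZ::
::::::
k=15  ::::::
::ZZ::
:::ZZ:
::vZZ:
::ZZ::
::::::
k=16  ::::::
::ZZ::
:::ZZ:
:::>Z:
::ZZ::
::::::
k=17  ::::::
::ZZ::
:::^Z:
::::Z:
::ZZ::
::::::
k=18  ::::::
::ZZ::
::<:Z:
::::Z:
::ZZ::
::::::
k=19  ::::::
::^Z::
::Z:Z:
::::Z:
::ZZ::
::::::
k=20  ::::::
:<:Z::
::Z:Z:
::::Z:
::ZZ::
::::::
k=21  :^::::
:Z:Z::
::Z:Z:
::::Z:
::ZZ::
::::::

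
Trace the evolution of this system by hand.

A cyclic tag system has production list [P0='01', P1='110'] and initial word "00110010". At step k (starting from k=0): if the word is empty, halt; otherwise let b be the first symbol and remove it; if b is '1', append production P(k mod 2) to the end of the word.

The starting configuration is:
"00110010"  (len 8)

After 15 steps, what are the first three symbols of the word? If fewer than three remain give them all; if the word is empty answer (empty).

step 0: "00110010"  (len 8)
step 1: "0110010"  (len 7)
step 2: "110010"  (len 6)
step 3: "1001001"  (len 7)
step 4: "001001110"  (len 9)
step 5: "01001110"  (len 8)
step 6: "1001110"  (len 7)
step 7: "00111001"  (len 8)
step 8: "0111001"  (len 7)
step 9: "111001"  (len 6)
step 10: "11001110"  (len 8)
step 11: "100111001"  (len 9)
step 12: "00111001110"  (len 11)
step 13: "0111001110"  (len 10)
step 14: "111001110"  (len 9)
step 15: "1100111001"  (len 10)

110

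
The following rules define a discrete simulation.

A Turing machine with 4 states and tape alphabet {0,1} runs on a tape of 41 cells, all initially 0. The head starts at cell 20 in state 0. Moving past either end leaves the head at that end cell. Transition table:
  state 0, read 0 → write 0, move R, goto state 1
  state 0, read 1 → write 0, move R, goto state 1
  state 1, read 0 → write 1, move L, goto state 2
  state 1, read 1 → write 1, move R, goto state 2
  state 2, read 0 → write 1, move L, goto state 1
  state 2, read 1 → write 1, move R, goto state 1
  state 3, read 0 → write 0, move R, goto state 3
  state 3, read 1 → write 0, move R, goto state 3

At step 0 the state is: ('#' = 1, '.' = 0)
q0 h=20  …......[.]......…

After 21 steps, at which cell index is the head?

1

step 0: q0 h=20  …......[.]......…
step 1: q1 h=21  …......[.]......…
step 2: q2 h=20  …......[.]#.....…
step 3: q1 h=19  …......[.]##....…
step 4: q2 h=18  …......[.]###...…
step 5: q1 h=17  …......[.]####..…
step 6: q2 h=16  …......[.]#####.…
step 7: q1 h=15  …......[.]######…
step 8: q2 h=14  …......[.]######…
step 9: q1 h=13  …......[.]######…
step 10: q2 h=12  …......[.]######…
step 11: q1 h=11  …......[.]######…
step 12: q2 h=10  …......[.]######…
step 13: q1 h= 9  …......[.]######…
step 14: q2 h= 8  …......[.]######…
step 15: q1 h= 7  …......[.]######…
step 16: q2 h= 6  |......[.]######…
step 17: q1 h= 5  |.....[.]######…
step 18: q2 h= 4  |....[.]######…
step 19: q1 h= 3  |...[.]######…
step 20: q2 h= 2  |..[.]######…
step 21: q1 h= 1  |.[.]######…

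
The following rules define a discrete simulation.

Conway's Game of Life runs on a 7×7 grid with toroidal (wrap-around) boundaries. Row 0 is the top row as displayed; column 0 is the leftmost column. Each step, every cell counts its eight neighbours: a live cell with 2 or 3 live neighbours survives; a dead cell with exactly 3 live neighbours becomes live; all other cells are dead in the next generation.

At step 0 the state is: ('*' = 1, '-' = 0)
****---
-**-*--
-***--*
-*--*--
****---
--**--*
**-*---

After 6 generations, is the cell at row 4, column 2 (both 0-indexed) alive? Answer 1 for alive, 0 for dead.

0

gen 0: ****---
-**-*--
-***--*
-*--*--
****---
--**--*
**-*---
gen 1: ----*--
----*--
----**-
----*--
*---*--
----*-*
----*-*
gen 2: ---**--
---**--
---***-
---**--
---**--
*--**-*
---**--
gen 3: --*--*-
--*----
--*--*-
--*----
--*----
--*----
--*----
gen 4: -***---
-***---
-***---
-***---
-***---
-***---
-***---
gen 5: *---*--
*---*--
*---*--
*---*--
*---*--
*---*--
*---*--
gen 6: **-****
**-****
**-****
**-****
**-****
**-****
**-****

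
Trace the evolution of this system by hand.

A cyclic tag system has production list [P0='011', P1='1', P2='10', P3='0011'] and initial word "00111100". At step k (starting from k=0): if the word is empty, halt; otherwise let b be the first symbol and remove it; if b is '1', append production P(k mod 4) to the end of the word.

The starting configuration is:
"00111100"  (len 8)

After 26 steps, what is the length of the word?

t=0: "00111100"  (len 8)
t=1: "0111100"  (len 7)
t=2: "111100"  (len 6)
t=3: "1110010"  (len 7)
t=4: "1100100011"  (len 10)
t=5: "100100011011"  (len 12)
t=6: "001000110111"  (len 12)
t=7: "01000110111"  (len 11)
t=8: "1000110111"  (len 10)
t=9: "000110111011"  (len 12)
t=10: "00110111011"  (len 11)
t=11: "0110111011"  (len 10)
t=12: "110111011"  (len 9)
t=13: "10111011011"  (len 11)
t=14: "01110110111"  (len 11)
t=15: "1110110111"  (len 10)
t=16: "1101101110011"  (len 13)
t=17: "101101110011011"  (len 15)
t=18: "011011100110111"  (len 15)
t=19: "11011100110111"  (len 14)
t=20: "10111001101110011"  (len 17)
t=21: "0111001101110011011"  (len 19)
t=22: "111001101110011011"  (len 18)
t=23: "1100110111001101110"  (len 19)
t=24: "1001101110011011100011"  (len 22)
t=25: "001101110011011100011011"  (len 24)
t=26: "01101110011011100011011"  (len 23)

23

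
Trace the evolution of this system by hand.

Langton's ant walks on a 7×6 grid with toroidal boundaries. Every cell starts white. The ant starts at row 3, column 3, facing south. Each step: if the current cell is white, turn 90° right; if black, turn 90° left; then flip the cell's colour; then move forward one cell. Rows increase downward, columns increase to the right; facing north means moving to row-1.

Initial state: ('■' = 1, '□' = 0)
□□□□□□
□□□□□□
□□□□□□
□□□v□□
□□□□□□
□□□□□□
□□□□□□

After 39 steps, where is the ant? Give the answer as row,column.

step 0: □□□□□□
□□□□□□
□□□□□□
□□□v□□
□□□□□□
□□□□□□
□□□□□□
step 1: □□□□□□
□□□□□□
□□□□□□
□□<■□□
□□□□□□
□□□□□□
□□□□□□
step 2: □□□□□□
□□□□□□
□□^□□□
□□■■□□
□□□□□□
□□□□□□
□□□□□□
step 3: □□□□□□
□□□□□□
□□■>□□
□□■■□□
□□□□□□
□□□□□□
□□□□□□
step 4: □□□□□□
□□□□□□
□□■■□□
□□■v□□
□□□□□□
□□□□□□
□□□□□□
step 5: □□□□□□
□□□□□□
□□■■□□
□□■□>□
□□□□□□
□□□□□□
□□□□□□
step 6: □□□□□□
□□□□□□
□□■■□□
□□■□■□
□□□□v□
□□□□□□
□□□□□□
step 7: □□□□□□
□□□□□□
□□■■□□
□□■□■□
□□□<■□
□□□□□□
□□□□□□
step 8: □□□□□□
□□□□□□
□□■■□□
□□■^■□
□□□■■□
□□□□□□
□□□□□□
step 9: □□□□□□
□□□□□□
□□■■□□
□□■■>□
□□□■■□
□□□□□□
□□□□□□
step 10: □□□□□□
□□□□□□
□□■■^□
□□■■□□
□□□■■□
□□□□□□
□□□□□□
step 11: □□□□□□
□□□□□□
□□■■■>
□□■■□□
□□□■■□
□□□□□□
□□□□□□
step 12: □□□□□□
□□□□□□
□□■■■■
□□■■□v
□□□■■□
□□□□□□
□□□□□□
step 13: □□□□□□
□□□□□□
□□■■■■
□□■■<■
□□□■■□
□□□□□□
□□□□□□
step 14: □□□□□□
□□□□□□
□□■■^■
□□■■■■
□□□■■□
□□□□□□
□□□□□□
step 15: □□□□□□
□□□□□□
□□■<□■
□□■■■■
□□□■■□
□□□□□□
□□□□□□
step 16: □□□□□□
□□□□□□
□□■□□■
□□■v■■
□□□■■□
□□□□□□
□□□□□□
step 17: □□□□□□
□□□□□□
□□■□□■
□□■□>■
□□□■■□
□□□□□□
□□□□□□
step 18: □□□□□□
□□□□□□
□□■□^■
□□■□□■
□□□■■□
□□□□□□
□□□□□□
step 19: □□□□□□
□□□□□□
□□■□■>
□□■□□■
□□□■■□
□□□□□□
□□□□□□
step 20: □□□□□□
□□□□□^
□□■□■□
□□■□□■
□□□■■□
□□□□□□
□□□□□□
step 21: □□□□□□
>□□□□■
□□■□■□
□□■□□■
□□□■■□
□□□□□□
□□□□□□
step 22: □□□□□□
■□□□□■
v□■□■□
□□■□□■
□□□■■□
□□□□□□
□□□□□□
step 23: □□□□□□
■□□□□■
■□■□■<
□□■□□■
□□□■■□
□□□□□□
□□□□□□
step 24: □□□□□□
■□□□□^
■□■□■■
□□■□□■
□□□■■□
□□□□□□
□□□□□□
step 25: □□□□□□
■□□□<□
■□■□■■
□□■□□■
□□□■■□
□□□□□□
□□□□□□
step 26: □□□□^□
■□□□■□
■□■□■■
□□■□□■
□□□■■□
□□□□□□
□□□□□□
step 27: □□□□■>
■□□□■□
■□■□■■
□□■□□■
□□□■■□
□□□□□□
□□□□□□
step 28: □□□□■■
■□□□■v
■□■□■■
□□■□□■
□□□■■□
□□□□□□
□□□□□□
step 29: □□□□■■
■□□□<■
■□■□■■
□□■□□■
□□□■■□
□□□□□□
□□□□□□
step 30: □□□□■■
■□□□□■
■□■□v■
□□■□□■
□□□■■□
□□□□□□
□□□□□□
step 31: □□□□■■
■□□□□■
■□■□□>
□□■□□■
□□□■■□
□□□□□□
□□□□□□
step 32: □□□□■■
■□□□□^
■□■□□□
□□■□□■
□□□■■□
□□□□□□
□□□□□□
step 33: □□□□■■
■□□□<□
■□■□□□
□□■□□■
□□□■■□
□□□□□□
□□□□□□
step 34: □□□□^■
■□□□■□
■□■□□□
□□■□□■
□□□■■□
□□□□□□
□□□□□□
step 35: □□□<□■
■□□□■□
■□■□□□
□□■□□■
□□□■■□
□□□□□□
□□□□□□
step 36: □□□■□■
■□□□■□
■□■□□□
□□■□□■
□□□■■□
□□□□□□
□□□^□□
step 37: □□□■□■
■□□□■□
■□■□□□
□□■□□■
□□□■■□
□□□□□□
□□□■>□
step 38: □□□■v■
■□□□■□
■□■□□□
□□■□□■
□□□■■□
□□□□□□
□□□■■□
step 39: □□□<■■
■□□□■□
■□■□□□
□□■□□■
□□□■■□
□□□□□□
□□□■■□

0,3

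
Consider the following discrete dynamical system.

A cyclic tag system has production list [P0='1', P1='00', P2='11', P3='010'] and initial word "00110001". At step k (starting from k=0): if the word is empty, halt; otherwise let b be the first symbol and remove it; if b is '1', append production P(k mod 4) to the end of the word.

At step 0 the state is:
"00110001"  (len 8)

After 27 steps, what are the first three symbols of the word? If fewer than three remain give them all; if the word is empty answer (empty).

[0] "00110001"  (len 8)
[1] "0110001"  (len 7)
[2] "110001"  (len 6)
[3] "1000111"  (len 7)
[4] "000111010"  (len 9)
[5] "00111010"  (len 8)
[6] "0111010"  (len 7)
[7] "111010"  (len 6)
[8] "11010010"  (len 8)
[9] "10100101"  (len 8)
[10] "010010100"  (len 9)
[11] "10010100"  (len 8)
[12] "0010100010"  (len 10)
[13] "010100010"  (len 9)
[14] "10100010"  (len 8)
[15] "010001011"  (len 9)
[16] "10001011"  (len 8)
[17] "00010111"  (len 8)
[18] "0010111"  (len 7)
[19] "010111"  (len 6)
[20] "10111"  (len 5)
[21] "01111"  (len 5)
[22] "1111"  (len 4)
[23] "11111"  (len 5)
[24] "1111010"  (len 7)
[25] "1110101"  (len 7)
[26] "11010100"  (len 8)
[27] "101010011"  (len 9)

101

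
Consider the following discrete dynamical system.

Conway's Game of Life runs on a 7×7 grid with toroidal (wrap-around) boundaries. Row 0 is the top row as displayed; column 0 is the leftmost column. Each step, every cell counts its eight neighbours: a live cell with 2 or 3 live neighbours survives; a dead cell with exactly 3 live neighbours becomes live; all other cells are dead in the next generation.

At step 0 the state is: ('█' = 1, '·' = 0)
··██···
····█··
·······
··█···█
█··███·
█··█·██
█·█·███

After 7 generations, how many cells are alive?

4

[0] ··██···
····█··
·······
··█···█
█··███·
█··█·██
█·█·███
[1] ·██···█
···█···
·······
···████
████···
··█····
█·█····
[2] ████···
··█····
···█·█·
██·████
██···██
█······
█·██···
[3] █······
····█··
██·█·█·
·█·█···
··█····
··█····
█··█··█
[4] █·····█
██··█·█
██·█···
██·██··
·███···
·███···
██····█
[5] ·······
··█··█·
···█·█·
····█··
·······
···█···
······█
[6] ·······
····█··
···█·█·
····█··
·······
·······
·······
[7] ·······
····█··
···█·█·
····█··
·······
·······
·······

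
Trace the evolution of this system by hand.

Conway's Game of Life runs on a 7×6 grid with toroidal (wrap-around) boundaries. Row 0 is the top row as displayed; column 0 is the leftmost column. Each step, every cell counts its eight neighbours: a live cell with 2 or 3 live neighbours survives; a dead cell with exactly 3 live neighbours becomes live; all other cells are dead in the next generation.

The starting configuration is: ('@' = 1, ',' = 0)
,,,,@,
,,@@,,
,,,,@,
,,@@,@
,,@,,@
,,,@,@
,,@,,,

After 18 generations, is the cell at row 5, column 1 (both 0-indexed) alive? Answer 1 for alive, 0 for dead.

0

[0] ,,,,@,
,,@@,,
,,,,@,
,,@@,@
,,@,,@
,,,@,@
,,@,,,
[1] ,,@,,,
,,,@@,
,,,,@,
,,@@,@
@,@,,@
,,@@@,
,,,@@,
[2] ,,@,,,
,,,@@,
,,@,,@
@@@@,@
@,,,,@
,@@,,,
,,,,@,
[3] ,,,,@,
,,@@@,
,,,,,@
,,@@,,
,,,@@@
@@,,,@
,@@@,,
[4] ,@,,@,
,,,@@@
,,,,,,
,,@@,@
,@,@,@
,@,,,@
,@@@@@
[5] ,@,,,,
,,,@@@
,,@,,@
@,@@,,
,@,@,@
,@,,,@
,@,@,@
[6] ,,,@,@
@,@@@@
@@@,,@
@,,@,@
,@,@,@
,@,,,@
,@,,@,
[7] ,@,,,,
,,,,,,
,,,,,,
,,,@,,
,@,,,@
,@,,,@
,,@,@@
[8] ,,,,,,
,,,,,,
,,,,,,
,,,,,,
,,@,@,
,@@,,@
,@@,@@
[9] ,,,,,,
,,,,,,
,,,,,,
,,,,,,
,@@@,,
,,,,,@
,@@@@@
[10] ,,@@@,
,,,,,,
,,,,,,
,,@,,,
,,@,,,
,,,,,@
@,@@@@
[11] ,@@,,,
,,,@,,
,,,,,,
,,,,,,
,,,,,,
@@@,,@
@@@,,,
[12] @,,@,,
,,@,,,
,,,,,,
,,,,,,
@@,,,,
,,@,,@
,,,@,@
[13] ,,@@@,
,,,,,,
,,,,,,
,,,,,,
@@,,,,
,@@,@@
@,@@,@
[14] ,@@,@@
,,,@,,
,,,,,,
,,,,,,
@@@,,@
,,,,@,
@,,,,,
[15] @@@@@@
,,@@@,
,,,,,,
@@,,,,
@@,,,@
,,,,,,
@@,@@,
[16] ,,,,,,
@,,,,,
,@@@,,
,@,,,@
,@,,,@
,,@,@,
,,,,,,
[17] ,,,,,,
,@@,,,
,@@,,,
,@,,@,
,@@,@@
,,,,,,
,,,,,,
[18] ,,,,,,
,@@,,,
@,,@,,
,,,,@@
@@@@@@
,,,,,,
,,,,,,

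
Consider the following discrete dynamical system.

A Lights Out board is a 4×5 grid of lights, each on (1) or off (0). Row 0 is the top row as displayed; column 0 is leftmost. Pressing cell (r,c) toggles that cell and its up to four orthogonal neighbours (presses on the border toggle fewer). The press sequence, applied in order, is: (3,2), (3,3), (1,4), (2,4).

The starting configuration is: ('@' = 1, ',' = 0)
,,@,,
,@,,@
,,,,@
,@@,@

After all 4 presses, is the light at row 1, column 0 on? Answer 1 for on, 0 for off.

0

k=0  ,,@,,
,@,,@
,,,,@
,@@,@
k=1  ,,@,,
,@,,@
,,@,@
,,,@@
k=2  ,,@,,
,@,,@
,,@@@
,,@,,
k=3  ,,@,@
,@,@,
,,@@,
,,@,,
k=4  ,,@,@
,@,@@
,,@,@
,,@,@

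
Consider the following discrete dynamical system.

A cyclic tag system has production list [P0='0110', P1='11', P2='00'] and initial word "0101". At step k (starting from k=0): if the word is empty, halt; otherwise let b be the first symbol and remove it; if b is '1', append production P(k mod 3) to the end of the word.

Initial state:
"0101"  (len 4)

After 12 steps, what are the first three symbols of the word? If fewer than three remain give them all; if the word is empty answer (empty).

001

[0] "0101"  (len 4)
[1] "101"  (len 3)
[2] "0111"  (len 4)
[3] "111"  (len 3)
[4] "110110"  (len 6)
[5] "1011011"  (len 7)
[6] "01101100"  (len 8)
[7] "1101100"  (len 7)
[8] "10110011"  (len 8)
[9] "011001100"  (len 9)
[10] "11001100"  (len 8)
[11] "100110011"  (len 9)
[12] "0011001100"  (len 10)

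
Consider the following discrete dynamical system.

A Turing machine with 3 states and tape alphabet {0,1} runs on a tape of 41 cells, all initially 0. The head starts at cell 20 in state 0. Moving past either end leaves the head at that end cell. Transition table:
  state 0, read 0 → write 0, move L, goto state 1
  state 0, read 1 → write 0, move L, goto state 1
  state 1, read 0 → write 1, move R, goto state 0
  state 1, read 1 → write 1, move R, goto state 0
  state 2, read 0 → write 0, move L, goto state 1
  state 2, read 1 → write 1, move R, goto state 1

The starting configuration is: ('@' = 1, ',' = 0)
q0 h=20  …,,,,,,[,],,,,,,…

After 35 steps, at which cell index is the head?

19

[0] q0 h=20  …,,,,,,[,],,,,,,…
[1] q1 h=19  …,,,,,,[,],,,,,,…
[2] q0 h=20  …,,,,,@[,],,,,,,…
[3] q1 h=19  …,,,,,,[@],,,,,,…
[4] q0 h=20  …,,,,,@[,],,,,,,…
[5] q1 h=19  …,,,,,,[@],,,,,,…
[6] q0 h=20  …,,,,,@[,],,,,,,…
[7] q1 h=19  …,,,,,,[@],,,,,,…
[8] q0 h=20  …,,,,,@[,],,,,,,…
[9] q1 h=19  …,,,,,,[@],,,,,,…
[10] q0 h=20  …,,,,,@[,],,,,,,…
[11] q1 h=19  …,,,,,,[@],,,,,,…
[12] q0 h=20  …,,,,,@[,],,,,,,…
[13] q1 h=19  …,,,,,,[@],,,,,,…
[14] q0 h=20  …,,,,,@[,],,,,,,…
[15] q1 h=19  …,,,,,,[@],,,,,,…
[16] q0 h=20  …,,,,,@[,],,,,,,…
[17] q1 h=19  …,,,,,,[@],,,,,,…
[18] q0 h=20  …,,,,,@[,],,,,,,…
[19] q1 h=19  …,,,,,,[@],,,,,,…
[20] q0 h=20  …,,,,,@[,],,,,,,…
[21] q1 h=19  …,,,,,,[@],,,,,,…
[22] q0 h=20  …,,,,,@[,],,,,,,…
[23] q1 h=19  …,,,,,,[@],,,,,,…
[24] q0 h=20  …,,,,,@[,],,,,,,…
[25] q1 h=19  …,,,,,,[@],,,,,,…
[26] q0 h=20  …,,,,,@[,],,,,,,…
[27] q1 h=19  …,,,,,,[@],,,,,,…
[28] q0 h=20  …,,,,,@[,],,,,,,…
[29] q1 h=19  …,,,,,,[@],,,,,,…
[30] q0 h=20  …,,,,,@[,],,,,,,…
[31] q1 h=19  …,,,,,,[@],,,,,,…
[32] q0 h=20  …,,,,,@[,],,,,,,…
[33] q1 h=19  …,,,,,,[@],,,,,,…
[34] q0 h=20  …,,,,,@[,],,,,,,…
[35] q1 h=19  …,,,,,,[@],,,,,,…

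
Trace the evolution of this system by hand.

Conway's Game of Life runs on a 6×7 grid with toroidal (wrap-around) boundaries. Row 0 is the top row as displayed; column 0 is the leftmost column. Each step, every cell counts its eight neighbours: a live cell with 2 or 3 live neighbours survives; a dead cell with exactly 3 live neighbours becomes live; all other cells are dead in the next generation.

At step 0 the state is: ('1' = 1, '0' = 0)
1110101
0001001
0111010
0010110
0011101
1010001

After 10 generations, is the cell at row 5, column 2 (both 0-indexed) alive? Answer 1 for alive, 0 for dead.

0

step 0: 1110101
0001001
0111010
0010110
0011101
1010001
step 1: 0010000
0000001
0100011
0000001
1010101
0000100
step 2: 0000000
1000011
0000011
0100000
1001001
0100010
step 3: 1000010
1000010
0000010
0000010
1110001
1000001
step 4: 1100010
0000110
0000110
1100010
0100010
0000010
step 5: 0000010
0000000
0000000
1100010
1100110
1100110
step 6: 0000111
0000000
0000000
1100110
0010000
1100000
step 7: 1000011
0000010
0000000
0100000
0010001
1100011
step 8: 0100100
0000010
0000000
0000000
0010011
0100000
step 9: 0000000
0000000
0000000
0000000
0000000
1110010
step 10: 0100000
0000000
0000000
0000000
0100000
0100000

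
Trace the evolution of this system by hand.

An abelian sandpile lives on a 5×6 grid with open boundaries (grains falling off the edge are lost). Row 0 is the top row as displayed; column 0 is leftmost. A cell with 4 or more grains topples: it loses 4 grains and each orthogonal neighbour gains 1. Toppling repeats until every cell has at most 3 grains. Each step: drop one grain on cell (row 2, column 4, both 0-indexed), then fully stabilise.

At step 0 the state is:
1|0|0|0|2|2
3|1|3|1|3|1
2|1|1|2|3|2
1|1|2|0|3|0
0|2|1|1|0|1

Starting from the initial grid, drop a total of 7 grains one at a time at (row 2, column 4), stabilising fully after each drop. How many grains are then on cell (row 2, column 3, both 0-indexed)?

gen 0: 1|0|0|0|2|2
3|1|3|1|3|1
2|1|1|2|3|2
1|1|2|0|3|0
0|2|1|1|0|1
gen 1: 1|0|0|0|3|2
3|1|3|2|0|2
2|1|1|3|2|3
1|1|2|1|0|1
0|2|1|1|1|1
gen 2: 1|0|0|0|3|2
3|1|3|2|0|2
2|1|1|3|3|3
1|1|2|1|0|1
0|2|1|1|1|1
gen 3: 1|0|0|0|3|2
3|1|3|3|1|3
2|1|2|0|2|0
1|1|2|2|1|2
0|2|1|1|1|1
gen 4: 1|0|0|0|3|2
3|1|3|3|1|3
2|1|2|0|3|0
1|1|2|2|1|2
0|2|1|1|1|1
gen 5: 1|0|0|0|3|2
3|1|3|3|2|3
2|1|2|1|0|1
1|1|2|2|2|2
0|2|1|1|1|1
gen 6: 1|0|0|0|3|2
3|1|3|3|2|3
2|1|2|1|1|1
1|1|2|2|2|2
0|2|1|1|1|1
gen 7: 1|0|0|0|3|2
3|1|3|3|2|3
2|1|2|1|2|1
1|1|2|2|2|2
0|2|1|1|1|1

1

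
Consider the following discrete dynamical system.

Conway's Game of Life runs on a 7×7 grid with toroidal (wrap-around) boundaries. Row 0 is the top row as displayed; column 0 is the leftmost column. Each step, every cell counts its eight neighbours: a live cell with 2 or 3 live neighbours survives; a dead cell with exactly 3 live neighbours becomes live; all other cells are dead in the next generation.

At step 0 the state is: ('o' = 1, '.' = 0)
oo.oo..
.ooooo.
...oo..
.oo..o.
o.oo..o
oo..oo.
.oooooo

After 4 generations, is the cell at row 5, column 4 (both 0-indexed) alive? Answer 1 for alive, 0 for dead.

0

k=0  oo.oo..
.ooooo.
...oo..
.oo..o.
o.oo..o
oo..oo.
.oooooo
k=1  .......
oo...o.
.......
oo...oo
...o...
.......
.......
k=2  .......
.......
.....o.
o.....o
o.....o
.......
.......
k=3  .......
.......
......o
o....o.
o.....o
.......
.......
k=4  .......
.......
......o
o....o.
o.....o
.......
.......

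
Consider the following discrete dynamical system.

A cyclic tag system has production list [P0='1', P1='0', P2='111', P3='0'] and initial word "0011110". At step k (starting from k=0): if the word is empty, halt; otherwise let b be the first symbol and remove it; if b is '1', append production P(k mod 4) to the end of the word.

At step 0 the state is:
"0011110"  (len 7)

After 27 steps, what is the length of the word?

gen 0: "0011110"  (len 7)
gen 1: "011110"  (len 6)
gen 2: "11110"  (len 5)
gen 3: "1110111"  (len 7)
gen 4: "1101110"  (len 7)
gen 5: "1011101"  (len 7)
gen 6: "0111010"  (len 7)
gen 7: "111010"  (len 6)
gen 8: "110100"  (len 6)
gen 9: "101001"  (len 6)
gen 10: "010010"  (len 6)
gen 11: "10010"  (len 5)
gen 12: "00100"  (len 5)
gen 13: "0100"  (len 4)
gen 14: "100"  (len 3)
gen 15: "00111"  (len 5)
gen 16: "0111"  (len 4)
gen 17: "111"  (len 3)
gen 18: "110"  (len 3)
gen 19: "10111"  (len 5)
gen 20: "01110"  (len 5)
gen 21: "1110"  (len 4)
gen 22: "1100"  (len 4)
gen 23: "100111"  (len 6)
gen 24: "001110"  (len 6)
gen 25: "01110"  (len 5)
gen 26: "1110"  (len 4)
gen 27: "110111"  (len 6)

6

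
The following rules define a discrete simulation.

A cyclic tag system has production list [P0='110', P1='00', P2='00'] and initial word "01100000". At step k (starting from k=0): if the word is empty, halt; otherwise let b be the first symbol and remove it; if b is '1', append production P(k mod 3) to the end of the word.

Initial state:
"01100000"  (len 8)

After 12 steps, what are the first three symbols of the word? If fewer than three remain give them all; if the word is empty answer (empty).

(empty)

gen 0: "01100000"  (len 8)
gen 1: "1100000"  (len 7)
gen 2: "10000000"  (len 8)
gen 3: "000000000"  (len 9)
gen 4: "00000000"  (len 8)
gen 5: "0000000"  (len 7)
gen 6: "000000"  (len 6)
gen 7: "00000"  (len 5)
gen 8: "0000"  (len 4)
gen 9: "000"  (len 3)
gen 10: "00"  (len 2)
gen 11: "0"  (len 1)
gen 12: (halted — word empty)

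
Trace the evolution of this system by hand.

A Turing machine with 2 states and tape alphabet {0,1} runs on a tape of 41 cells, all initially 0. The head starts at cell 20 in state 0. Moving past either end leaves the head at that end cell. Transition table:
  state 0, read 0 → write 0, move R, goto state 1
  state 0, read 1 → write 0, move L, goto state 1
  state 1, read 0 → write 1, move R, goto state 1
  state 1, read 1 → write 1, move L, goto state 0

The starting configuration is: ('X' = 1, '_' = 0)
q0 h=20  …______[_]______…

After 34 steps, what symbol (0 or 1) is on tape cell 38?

1

0) q0 h=20  …______[_]______…
1) q1 h=21  …______[_]______…
2) q1 h=22  …_____X[_]______…
3) q1 h=23  …____XX[_]______…
4) q1 h=24  …___XXX[_]______…
5) q1 h=25  …__XXXX[_]______…
6) q1 h=26  …_XXXXX[_]______…
7) q1 h=27  …XXXXXX[_]______…
8) q1 h=28  …XXXXXX[_]______…
9) q1 h=29  …XXXXXX[_]______…
10) q1 h=30  …XXXXXX[_]______…
11) q1 h=31  …XXXXXX[_]______…
12) q1 h=32  …XXXXXX[_]______…
13) q1 h=33  …XXXXXX[_]______…
14) q1 h=34  …XXXXXX[_]______|
15) q1 h=35  …XXXXXX[_]_____|
16) q1 h=36  …XXXXXX[_]____|
17) q1 h=37  …XXXXXX[_]___|
18) q1 h=38  …XXXXXX[_]__|
19) q1 h=39  …XXXXXX[_]_|
20) q1 h=40  …XXXXXX[_]|
21) q1 h=40  …XXXXXX[X]|
22) q0 h=39  …XXXXXX[X]X|
23) q1 h=38  …XXXXXX[X]_X|
24) q0 h=37  …XXXXXX[X]X_X|
25) q1 h=36  …XXXXXX[X]_X_X|
26) q0 h=35  …XXXXXX[X]X_X_X|
27) q1 h=34  …XXXXXX[X]_X_X_X|
28) q0 h=33  …XXXXXX[X]X_X_X_…
29) q1 h=32  …XXXXXX[X]_X_X_X…
30) q0 h=31  …XXXXXX[X]X_X_X_…
31) q1 h=30  …XXXXXX[X]_X_X_X…
32) q0 h=29  …XXXXXX[X]X_X_X_…
33) q1 h=28  …XXXXXX[X]_X_X_X…
34) q0 h=27  …XXXXXX[X]X_X_X_…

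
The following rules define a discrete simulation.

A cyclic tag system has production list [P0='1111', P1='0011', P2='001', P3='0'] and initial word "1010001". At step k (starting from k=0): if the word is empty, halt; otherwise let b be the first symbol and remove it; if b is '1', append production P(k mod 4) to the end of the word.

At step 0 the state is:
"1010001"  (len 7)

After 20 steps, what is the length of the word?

t=0: "1010001"  (len 7)
t=1: "0100011111"  (len 10)
t=2: "100011111"  (len 9)
t=3: "00011111001"  (len 11)
t=4: "0011111001"  (len 10)
t=5: "011111001"  (len 9)
t=6: "11111001"  (len 8)
t=7: "1111001001"  (len 10)
t=8: "1110010010"  (len 10)
t=9: "1100100101111"  (len 13)
t=10: "1001001011110011"  (len 16)
t=11: "001001011110011001"  (len 18)
t=12: "01001011110011001"  (len 17)
t=13: "1001011110011001"  (len 16)
t=14: "0010111100110010011"  (len 19)
t=15: "010111100110010011"  (len 18)
t=16: "10111100110010011"  (len 17)
t=17: "01111001100100111111"  (len 20)
t=18: "1111001100100111111"  (len 19)
t=19: "111001100100111111001"  (len 21)
t=20: "110011001001111110010"  (len 21)

21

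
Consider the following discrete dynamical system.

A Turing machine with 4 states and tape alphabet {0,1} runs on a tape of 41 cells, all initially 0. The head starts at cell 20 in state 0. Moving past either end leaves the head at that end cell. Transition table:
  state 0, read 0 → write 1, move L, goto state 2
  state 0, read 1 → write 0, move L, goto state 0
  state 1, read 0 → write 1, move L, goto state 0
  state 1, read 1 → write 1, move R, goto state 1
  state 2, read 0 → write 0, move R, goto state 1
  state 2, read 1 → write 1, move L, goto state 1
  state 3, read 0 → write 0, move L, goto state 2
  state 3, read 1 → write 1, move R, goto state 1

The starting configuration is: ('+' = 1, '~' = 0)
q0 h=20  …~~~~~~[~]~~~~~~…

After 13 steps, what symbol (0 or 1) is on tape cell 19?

0

step 0: q0 h=20  …~~~~~~[~]~~~~~~…
step 1: q2 h=19  …~~~~~~[~]+~~~~~…
step 2: q1 h=20  …~~~~~~[+]~~~~~~…
step 3: q1 h=21  …~~~~~+[~]~~~~~~…
step 4: q0 h=20  …~~~~~~[+]+~~~~~…
step 5: q0 h=19  …~~~~~~[~]~+~~~~…
step 6: q2 h=18  …~~~~~~[~]+~+~~~…
step 7: q1 h=19  …~~~~~~[+]~+~~~~…
step 8: q1 h=20  …~~~~~+[~]+~~~~~…
step 9: q0 h=19  …~~~~~~[+]++~~~~…
step 10: q0 h=18  …~~~~~~[~]~++~~~…
step 11: q2 h=17  …~~~~~~[~]+~++~~…
step 12: q1 h=18  …~~~~~~[+]~++~~~…
step 13: q1 h=19  …~~~~~+[~]++~~~~…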